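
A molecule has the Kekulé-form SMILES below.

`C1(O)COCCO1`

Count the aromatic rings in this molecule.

The SMILES encodes a six-membered saturated ring with oxygens at positions 1 and 4.
The 6-membered ring with two oxygens (1,4) has only sp³ atoms, so it is not fully conjugated — not aromatic (1,4-dioxane).

0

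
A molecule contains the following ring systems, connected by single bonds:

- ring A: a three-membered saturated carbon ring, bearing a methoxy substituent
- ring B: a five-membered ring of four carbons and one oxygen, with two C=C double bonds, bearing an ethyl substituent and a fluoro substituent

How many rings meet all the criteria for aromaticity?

Ring A has only sp³ atoms, so it is not fully conjugated — not aromatic (cyclopropane).
Ring B has a continuous p-orbital overlap around the ring; 2 ring double bonds (4 π electrons) plus a heteroatom lone pair (2) give 6 π electrons. That satisfies 4n+2 with n=1, so ring B is aromatic (furan).
Aromatic: B. Total: 1.

1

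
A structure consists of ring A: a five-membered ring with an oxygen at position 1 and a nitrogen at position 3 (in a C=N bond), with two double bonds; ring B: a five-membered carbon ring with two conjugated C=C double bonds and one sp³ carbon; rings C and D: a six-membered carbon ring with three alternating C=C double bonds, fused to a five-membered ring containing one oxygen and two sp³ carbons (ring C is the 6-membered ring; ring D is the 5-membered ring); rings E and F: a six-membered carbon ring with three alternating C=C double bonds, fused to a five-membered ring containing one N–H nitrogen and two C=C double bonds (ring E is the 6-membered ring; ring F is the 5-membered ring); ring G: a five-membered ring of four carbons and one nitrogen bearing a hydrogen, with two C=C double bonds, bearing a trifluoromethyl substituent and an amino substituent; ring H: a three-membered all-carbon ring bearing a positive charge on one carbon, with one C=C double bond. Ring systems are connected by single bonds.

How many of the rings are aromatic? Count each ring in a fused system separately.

6

Ring A is fully conjugated (every ring atom contributes a p orbital); 2 ring double bonds (4 π electrons) plus a heteroatom lone pair (2) give 6 π electrons. 6 = 4(1)+2, so ring A is aromatic (oxazole).
Ring B has one sp³ carbon, so it is not fully conjugated — not aromatic (cyclopentadiene).
Ring C is fully conjugated (every ring atom contributes a p orbital); 3 ring double bonds give 6 π electrons. That satisfies 4n+2 with n=1, so ring C is aromatic (benzene ring).
Ring D has two sp³ carbons, so it is not fully conjugated — not aromatic (oxolane ring).
Rings E and F form a fused bicyclic system (with one N–H) with 9 sp² atoms and 10 π electrons from ring double bonds plus a heteroatom lone pair. 10 = 4(2)+2, so the system is aromatic and both rings count as aromatic (indole).
Ring G has a continuous p-orbital overlap around the ring; 2 ring double bonds (4 π electrons) plus a heteroatom lone pair (2) give 6 π electrons. 6 = 4(1)+2, so ring G is aromatic (pyrrole).
Ring H has a continuous p-orbital overlap around the ring; 1 ring double bond (2 π electrons) plus the carbocation's empty p orbital (0, but keeps the ring conjugated) give 2 π electrons. That satisfies 4n+2 with n=0, so ring H is aromatic (cyclopropenyl cation).
Aromatic: A, C, E, F, G, H. Total: 6.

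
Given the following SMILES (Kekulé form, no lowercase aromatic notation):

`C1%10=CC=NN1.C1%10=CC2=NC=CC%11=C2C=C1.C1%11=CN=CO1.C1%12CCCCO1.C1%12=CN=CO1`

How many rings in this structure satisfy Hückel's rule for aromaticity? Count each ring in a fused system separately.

5

The SMILES encodes a five-membered ring with two adjacent nitrogens (one bearing H, one in a double bond) and two double bonds; two fused six-membered rings, each with three alternating double bonds; one ring is all carbon and the other has one ring nitrogen; a five-membered ring with an oxygen at position 1 and a nitrogen at position 3 (in a C=N bond), with two double bonds; a six-membered saturated ring of five carbons and one oxygen; a five-membered ring with an oxygen at position 1 and a nitrogen at position 3 (in a C=N bond), with two double bonds.
The 5-membered ring with two adjacent nitrogens (one N–H, one =N–) is fully conjugated (every ring atom contributes a p orbital); 2 ring double bonds (4 π electrons) plus a heteroatom lone pair (2) give 6 π electrons. 6 = 4(1)+2, so it is aromatic (pyrazole).
The fused 6/6-membered bicyclic (with one nitrogen) is a single π system with 10 sp² atoms and 10 π electrons from ring double bonds. 10 = 4(2)+2, so the system is aromatic and both rings count as aromatic (quinoline).
The 5-membered ring with one oxygen and one =N– has a continuous p-orbital overlap around the ring; 2 ring double bonds (4 π electrons) plus a heteroatom lone pair (2) give 6 π electrons. 6 = 4(1)+2, so it is aromatic (oxazole).
The 6-membered ring with one oxygen has only sp³ atoms, so it is not fully conjugated — not aromatic (tetrahydropyran).
The second 5-membered ring with one oxygen and one =N– is fully conjugated (every ring atom contributes a p orbital); 2 ring double bonds (4 π electrons) plus a heteroatom lone pair (2) give 6 π electrons. Since 6 = 4n+2 (n=1), it is aromatic (oxazole).
5 of the 6 rings are aromatic. Total: 5.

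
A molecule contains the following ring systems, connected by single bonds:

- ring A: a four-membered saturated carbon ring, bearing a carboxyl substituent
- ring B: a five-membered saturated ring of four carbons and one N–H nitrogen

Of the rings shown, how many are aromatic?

Ring A has only sp³ atoms, so it is not fully conjugated — not aromatic (cyclobutane).
Ring B has only sp³ atoms, so it is not fully conjugated — not aromatic (pyrrolidine).
No ring is aromatic. Total: 0.

0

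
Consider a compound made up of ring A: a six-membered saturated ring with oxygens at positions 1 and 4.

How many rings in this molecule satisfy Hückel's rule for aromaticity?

Ring A has only sp³ atoms, so it is not fully conjugated — not aromatic (1,4-dioxane).

0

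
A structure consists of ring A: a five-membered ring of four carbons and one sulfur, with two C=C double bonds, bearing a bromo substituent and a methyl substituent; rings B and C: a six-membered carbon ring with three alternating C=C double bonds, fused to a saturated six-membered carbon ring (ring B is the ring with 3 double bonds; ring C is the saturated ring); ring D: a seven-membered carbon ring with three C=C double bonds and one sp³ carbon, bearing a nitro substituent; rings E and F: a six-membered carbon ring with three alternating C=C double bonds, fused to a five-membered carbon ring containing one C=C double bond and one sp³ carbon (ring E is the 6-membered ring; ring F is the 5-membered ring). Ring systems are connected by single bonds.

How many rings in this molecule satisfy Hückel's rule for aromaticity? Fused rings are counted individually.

Ring A has a continuous p-orbital overlap around the ring; 2 ring double bonds (4 π electrons) plus a heteroatom lone pair (2) give 6 π electrons. Since 6 = 4n+2 (n=1), ring A is aromatic (thiophene).
Ring B has a continuous p-orbital overlap around the ring; 3 ring double bonds give 6 π electrons. Since 6 = 4n+2 (n=1), ring B is aromatic (benzene ring).
Ring C has four sp³ carbons, so it is not fully conjugated — not aromatic (cyclohexane ring).
Ring D has one sp³ carbon, so it is not fully conjugated — not aromatic (cycloheptatriene).
Ring E is fully conjugated (every ring atom contributes a p orbital); 3 ring double bonds give 6 π electrons. That satisfies 4n+2 with n=1, so ring E is aromatic (benzene ring).
Ring F has one sp³ carbon, so it is not fully conjugated — not aromatic (cyclopentene ring).
Aromatic: A, B, E. Total: 3.

3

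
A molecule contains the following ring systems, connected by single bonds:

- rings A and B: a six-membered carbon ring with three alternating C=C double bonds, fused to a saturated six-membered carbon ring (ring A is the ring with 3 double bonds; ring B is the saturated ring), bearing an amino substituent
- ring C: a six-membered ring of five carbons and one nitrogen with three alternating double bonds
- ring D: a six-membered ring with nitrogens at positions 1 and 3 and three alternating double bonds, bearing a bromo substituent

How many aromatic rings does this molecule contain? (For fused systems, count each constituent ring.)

Ring A is planar and fully conjugated; 3 ring double bonds give 6 π electrons. Since 6 = 4n+2 (n=1), ring A is aromatic (benzene ring).
Ring B has four sp³ carbons, so it is not fully conjugated — not aromatic (cyclohexane ring).
Ring C has a continuous p-orbital overlap around the ring; 3 ring double bonds give 6 π electrons. Since 6 = 4n+2 (n=1), ring C is aromatic (pyridine).
Ring D has a continuous p-orbital overlap around the ring; 3 ring double bonds give 6 π electrons. Since 6 = 4n+2 (n=1), ring D is aromatic (pyrimidine).
Aromatic: A, C, D. Total: 3.

3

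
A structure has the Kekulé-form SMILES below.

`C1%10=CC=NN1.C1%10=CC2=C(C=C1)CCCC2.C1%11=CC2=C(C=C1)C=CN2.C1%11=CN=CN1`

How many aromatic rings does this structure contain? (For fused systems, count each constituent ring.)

5

The SMILES encodes a five-membered ring with two adjacent nitrogens (one bearing H, one in a double bond) and two double bonds; a six-membered carbon ring with three alternating C=C double bonds, fused to a saturated six-membered carbon ring; a six-membered carbon ring with three alternating C=C double bonds, fused to a five-membered ring containing one N–H nitrogen and two C=C double bonds; a five-membered ring with nitrogens at positions 1 and 3 (one bearing H, one in a C=N bond) and two double bonds.
The 5-membered ring with two adjacent nitrogens (one N–H, one =N–) is fully conjugated (every ring atom contributes a p orbital); 2 ring double bonds (4 π electrons) plus a heteroatom lone pair (2) give 6 π electrons. That satisfies 4n+2 with n=1, so it is aromatic (pyrazole).
The 6-membered ring is fully conjugated (every ring atom contributes a p orbital); 3 ring double bonds give 6 π electrons. 6 = 4(1)+2, so it is aromatic (benzene ring).
The second 6-membered ring has four sp³ carbons, so it is not fully conjugated — not aromatic (cyclohexane ring).
The fused 6/5-membered bicyclic (with one N–H) is a single π system with 9 sp² atoms and 10 π electrons from ring double bonds plus a heteroatom lone pair. 10 = 4(2)+2, so the system is aromatic and both rings count as aromatic (indole).
The 5-membered ring with two nitrogens (one N–H, one =N–) is fully conjugated (every ring atom contributes a p orbital); 2 ring double bonds (4 π electrons) plus a heteroatom lone pair (2) give 6 π electrons. Since 6 = 4n+2 (n=1), it is aromatic (imidazole).
5 of the 6 rings are aromatic. Total: 5.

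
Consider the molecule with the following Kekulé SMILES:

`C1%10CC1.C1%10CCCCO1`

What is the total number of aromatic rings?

The SMILES encodes a three-membered saturated carbon ring; a six-membered saturated ring of five carbons and one oxygen.
The 3-membered ring has only sp³ atoms, so it is not fully conjugated — not aromatic (cyclopropane).
The 6-membered ring with one oxygen has only sp³ atoms, so it is not fully conjugated — not aromatic (tetrahydropyran).
None of the rings are aromatic. Total: 0.

0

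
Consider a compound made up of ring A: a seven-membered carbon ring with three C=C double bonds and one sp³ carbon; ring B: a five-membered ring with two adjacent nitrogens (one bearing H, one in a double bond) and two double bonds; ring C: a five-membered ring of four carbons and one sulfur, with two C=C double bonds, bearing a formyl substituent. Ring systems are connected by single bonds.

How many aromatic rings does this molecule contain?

Ring A has one sp³ carbon, so it is not fully conjugated — not aromatic (cycloheptatriene).
Ring B is fully conjugated (every ring atom contributes a p orbital); 2 ring double bonds (4 π electrons) plus a heteroatom lone pair (2) give 6 π electrons. Since 6 = 4n+2 (n=1), ring B is aromatic (pyrazole).
Ring C is planar and fully conjugated; 2 ring double bonds (4 π electrons) plus a heteroatom lone pair (2) give 6 π electrons. That satisfies 4n+2 with n=1, so ring C is aromatic (thiophene).
Aromatic: B, C. Total: 2.

2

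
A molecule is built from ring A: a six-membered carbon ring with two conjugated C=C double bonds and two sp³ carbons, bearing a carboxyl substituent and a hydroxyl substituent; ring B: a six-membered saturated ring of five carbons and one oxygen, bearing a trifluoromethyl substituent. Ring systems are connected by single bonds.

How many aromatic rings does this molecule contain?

0

Ring A has two sp³ carbons, so it is not fully conjugated — not aromatic (1,3-cyclohexadiene).
Ring B has only sp³ atoms, so it is not fully conjugated — not aromatic (tetrahydropyran).
No ring is aromatic. Total: 0.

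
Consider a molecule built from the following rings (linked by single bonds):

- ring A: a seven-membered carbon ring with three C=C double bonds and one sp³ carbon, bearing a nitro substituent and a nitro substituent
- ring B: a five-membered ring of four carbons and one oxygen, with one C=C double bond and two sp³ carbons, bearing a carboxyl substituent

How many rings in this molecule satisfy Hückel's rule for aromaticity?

0

Ring A has one sp³ carbon, so it is not fully conjugated — not aromatic (cycloheptatriene).
Ring B has two sp³ carbons, so it is not fully conjugated — not aromatic (2,3-dihydrofuran).
No ring is aromatic. Total: 0.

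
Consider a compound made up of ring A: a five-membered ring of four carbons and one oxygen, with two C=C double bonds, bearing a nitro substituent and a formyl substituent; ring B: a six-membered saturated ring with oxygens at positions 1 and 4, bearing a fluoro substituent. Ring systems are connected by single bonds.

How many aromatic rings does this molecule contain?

1

Ring A is planar and fully conjugated; 2 ring double bonds (4 π electrons) plus a heteroatom lone pair (2) give 6 π electrons. Since 6 = 4n+2 (n=1), ring A is aromatic (furan).
Ring B has only sp³ atoms, so it is not fully conjugated — not aromatic (1,4-dioxane).
Aromatic: A. Total: 1.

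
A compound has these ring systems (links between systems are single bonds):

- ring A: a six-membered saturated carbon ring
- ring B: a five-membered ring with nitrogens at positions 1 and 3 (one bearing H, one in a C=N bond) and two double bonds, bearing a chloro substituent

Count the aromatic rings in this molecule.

1

Ring A has only sp³ atoms, so it is not fully conjugated — not aromatic (cyclohexane).
Ring B is fully conjugated (every ring atom contributes a p orbital); 2 ring double bonds (4 π electrons) plus a heteroatom lone pair (2) give 6 π electrons. Since 6 = 4n+2 (n=1), ring B is aromatic (imidazole).
Aromatic: B. Total: 1.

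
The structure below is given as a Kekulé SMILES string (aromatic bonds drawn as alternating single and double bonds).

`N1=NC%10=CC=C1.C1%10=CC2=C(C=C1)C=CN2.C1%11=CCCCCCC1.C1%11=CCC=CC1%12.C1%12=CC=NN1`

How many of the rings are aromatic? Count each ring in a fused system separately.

The SMILES encodes a six-membered ring with two adjacent nitrogens and three alternating double bonds; a six-membered carbon ring with three alternating C=C double bonds, fused to a five-membered ring containing one N–H nitrogen and two C=C double bonds; an eight-membered carbon ring with one C=C double bond; a six-membered carbon ring with two isolated C=C double bonds and two sp³ carbons; a five-membered ring with two adjacent nitrogens (one bearing H, one in a double bond) and two double bonds.
The 6-membered ring with two nitrogens (1,2) is fully conjugated (every ring atom contributes a p orbital); 3 ring double bonds give 6 π electrons. Since 6 = 4n+2 (n=1), it is aromatic (pyridazine).
The fused 6/5-membered bicyclic (with one N–H) is a single π system with 9 sp² atoms and 10 π electrons from ring double bonds plus a heteroatom lone pair. 10 = 4(2)+2, so the system is aromatic and both rings count as aromatic (indole).
The 8-membered ring has six sp³ carbons, so it is not fully conjugated — not aromatic (cyclooctene).
The 6-membered ring has two sp³ carbons, so it is not fully conjugated — not aromatic (1,4-cyclohexadiene).
The 5-membered ring with two adjacent nitrogens (one N–H, one =N–) is planar and fully conjugated; 2 ring double bonds (4 π electrons) plus a heteroatom lone pair (2) give 6 π electrons. Since 6 = 4n+2 (n=1), it is aromatic (pyrazole).
4 of the 6 rings are aromatic. Total: 4.

4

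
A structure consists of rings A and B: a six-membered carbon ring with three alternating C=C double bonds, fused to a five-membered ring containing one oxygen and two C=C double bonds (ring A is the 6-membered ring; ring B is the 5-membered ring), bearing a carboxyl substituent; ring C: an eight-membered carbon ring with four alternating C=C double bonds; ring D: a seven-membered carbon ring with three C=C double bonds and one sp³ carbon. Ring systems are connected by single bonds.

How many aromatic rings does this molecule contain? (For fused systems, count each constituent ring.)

2

Rings A and B form a fused bicyclic system (with one oxygen) with 9 sp² atoms and 10 π electrons from ring double bonds plus a heteroatom lone pair. 10 = 4(2)+2, so the system is aromatic and both rings count as aromatic (benzofuran).
Ring C has only sp² ring atoms; a planar conformation would have a fully conjugated π system of 8 electrons. But 8 = 4(2), which is 4n not 4n+2, so ring C is not aromatic (cyclooctatetraene) — cyclooctatetraene distorts into a non-planar tub to avoid antiaromaticity.
Ring D has one sp³ carbon, so it is not fully conjugated — not aromatic (cycloheptatriene).
Aromatic: A, B. Total: 2.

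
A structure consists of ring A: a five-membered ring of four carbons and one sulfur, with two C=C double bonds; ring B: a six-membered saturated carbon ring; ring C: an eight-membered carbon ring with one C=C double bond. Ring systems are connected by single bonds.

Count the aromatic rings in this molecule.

1

Ring A is fully conjugated (every ring atom contributes a p orbital); 2 ring double bonds (4 π electrons) plus a heteroatom lone pair (2) give 6 π electrons. Since 6 = 4n+2 (n=1), ring A is aromatic (thiophene).
Ring B has only sp³ atoms, so it is not fully conjugated — not aromatic (cyclohexane).
Ring C has six sp³ carbons, so it is not fully conjugated — not aromatic (cyclooctene).
Aromatic: A. Total: 1.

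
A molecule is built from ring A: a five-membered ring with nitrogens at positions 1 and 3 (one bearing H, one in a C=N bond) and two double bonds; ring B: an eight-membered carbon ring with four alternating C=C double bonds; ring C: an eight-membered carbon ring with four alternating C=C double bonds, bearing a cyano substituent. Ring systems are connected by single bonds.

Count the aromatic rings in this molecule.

Ring A is planar and fully conjugated; 2 ring double bonds (4 π electrons) plus a heteroatom lone pair (2) give 6 π electrons. Since 6 = 4n+2 (n=1), ring A is aromatic (imidazole).
Ring B has only sp² ring atoms; a planar conformation would have a fully conjugated π system of 8 electrons. But 8 = 4(2), which is 4n not 4n+2, so ring B is not aromatic (cyclooctatetraene) — cyclooctatetraene distorts into a non-planar tub to avoid antiaromaticity.
Ring C has only sp² ring atoms; a planar conformation would have a fully conjugated π system of 8 electrons. But 8 = 4(2), which is 4n not 4n+2, so ring C is not aromatic (cyclooctatetraene) — cyclooctatetraene distorts into a non-planar tub to avoid antiaromaticity.
Aromatic: A. Total: 1.

1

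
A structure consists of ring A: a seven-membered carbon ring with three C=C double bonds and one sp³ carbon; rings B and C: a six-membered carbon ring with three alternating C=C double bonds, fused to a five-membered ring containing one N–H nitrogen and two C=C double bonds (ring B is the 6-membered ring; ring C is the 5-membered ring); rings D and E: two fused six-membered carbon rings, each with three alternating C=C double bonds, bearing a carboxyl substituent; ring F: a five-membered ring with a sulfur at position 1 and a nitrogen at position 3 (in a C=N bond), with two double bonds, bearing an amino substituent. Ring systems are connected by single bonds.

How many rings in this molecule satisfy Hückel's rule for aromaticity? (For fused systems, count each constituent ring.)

5

Ring A has one sp³ carbon, so it is not fully conjugated — not aromatic (cycloheptatriene).
Rings B and C form a fused bicyclic system (with one N–H) with 9 sp² atoms and 10 π electrons from ring double bonds plus a heteroatom lone pair. 10 = 4(2)+2, so the system is aromatic and both rings count as aromatic (indole).
Rings D and E form a fused bicyclic system with 10 sp² atoms and 10 π electrons from ring double bonds. 10 = 4(2)+2, so the system is aromatic and both rings count as aromatic (naphthalene).
Ring F is fully conjugated (every ring atom contributes a p orbital); 2 ring double bonds (4 π electrons) plus a heteroatom lone pair (2) give 6 π electrons. 6 = 4(1)+2, so ring F is aromatic (thiazole).
Aromatic: B, C, D, E, F. Total: 5.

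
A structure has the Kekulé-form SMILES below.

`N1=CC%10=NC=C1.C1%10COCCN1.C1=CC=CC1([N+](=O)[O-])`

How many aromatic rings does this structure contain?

The SMILES encodes a six-membered ring with nitrogens at positions 1 and 4 and three alternating double bonds; a six-membered saturated ring with an oxygen and an N–H nitrogen at positions 1 and 4; a five-membered carbon ring with two conjugated C=C double bonds and one sp³ carbon.
The 6-membered ring with two nitrogens (1,4) is fully conjugated (every ring atom contributes a p orbital); 3 ring double bonds give 6 π electrons. 6 = 4(1)+2, so it is aromatic (pyrazine).
The 6-membered ring with one oxygen and one N–H (1,4) has only sp³ atoms, so it is not fully conjugated — not aromatic (morpholine).
The 5-membered ring has one sp³ carbon, so it is not fully conjugated — not aromatic (cyclopentadiene).
1 of the 3 rings is aromatic. Total: 1.

1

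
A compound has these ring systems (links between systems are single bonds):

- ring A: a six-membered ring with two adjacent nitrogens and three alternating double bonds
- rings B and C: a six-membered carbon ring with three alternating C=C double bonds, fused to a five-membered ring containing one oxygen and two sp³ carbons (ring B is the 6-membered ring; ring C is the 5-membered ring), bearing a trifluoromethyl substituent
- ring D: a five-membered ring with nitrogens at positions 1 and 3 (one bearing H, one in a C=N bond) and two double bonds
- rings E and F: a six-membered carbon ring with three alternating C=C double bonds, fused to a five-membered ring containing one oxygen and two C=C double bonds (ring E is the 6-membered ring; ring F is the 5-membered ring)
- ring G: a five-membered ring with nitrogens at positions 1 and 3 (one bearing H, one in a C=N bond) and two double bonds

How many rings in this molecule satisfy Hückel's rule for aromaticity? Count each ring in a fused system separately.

Ring A is fully conjugated (every ring atom contributes a p orbital); 3 ring double bonds give 6 π electrons. 6 = 4(1)+2, so ring A is aromatic (pyridazine).
Ring B is planar and fully conjugated; 3 ring double bonds give 6 π electrons. That satisfies 4n+2 with n=1, so ring B is aromatic (benzene ring).
Ring C has two sp³ carbons, so it is not fully conjugated — not aromatic (oxolane ring).
Ring D has a continuous p-orbital overlap around the ring; 2 ring double bonds (4 π electrons) plus a heteroatom lone pair (2) give 6 π electrons. Since 6 = 4n+2 (n=1), ring D is aromatic (imidazole).
Rings E and F form a fused bicyclic system (with one oxygen) with 9 sp² atoms and 10 π electrons from ring double bonds plus a heteroatom lone pair. 10 = 4(2)+2, so the system is aromatic and both rings count as aromatic (benzofuran).
Ring G is planar and fully conjugated; 2 ring double bonds (4 π electrons) plus a heteroatom lone pair (2) give 6 π electrons. 6 = 4(1)+2, so ring G is aromatic (imidazole).
Aromatic: A, B, D, E, F, G. Total: 6.

6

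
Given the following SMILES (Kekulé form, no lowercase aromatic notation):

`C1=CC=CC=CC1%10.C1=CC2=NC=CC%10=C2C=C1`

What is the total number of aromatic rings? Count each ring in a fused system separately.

2

The SMILES encodes a seven-membered carbon ring with three C=C double bonds and one sp³ carbon; two fused six-membered rings, each with three alternating double bonds; one ring is all carbon and the other has one ring nitrogen.
The 7-membered ring has one sp³ carbon, so it is not fully conjugated — not aromatic (cycloheptatriene).
The fused 6/6-membered bicyclic (with one nitrogen) is a single π system with 10 sp² atoms and 10 π electrons from ring double bonds. 10 = 4(2)+2, so the system is aromatic and both rings count as aromatic (quinoline).
2 of the 3 rings are aromatic. Total: 2.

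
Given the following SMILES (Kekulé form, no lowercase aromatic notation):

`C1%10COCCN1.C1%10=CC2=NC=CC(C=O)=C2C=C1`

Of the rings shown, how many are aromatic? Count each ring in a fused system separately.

2

The SMILES encodes a six-membered saturated ring with an oxygen and an N–H nitrogen at positions 1 and 4; two fused six-membered rings, each with three alternating double bonds; one ring is all carbon and the other has one ring nitrogen.
The 6-membered ring with one oxygen and one N–H (1,4) has only sp³ atoms, so it is not fully conjugated — not aromatic (morpholine).
The fused 6/6-membered bicyclic (with one nitrogen) is a single π system with 10 sp² atoms and 10 π electrons from ring double bonds. 10 = 4(2)+2, so the system is aromatic and both rings count as aromatic (quinoline).
2 of the 3 rings are aromatic. Total: 2.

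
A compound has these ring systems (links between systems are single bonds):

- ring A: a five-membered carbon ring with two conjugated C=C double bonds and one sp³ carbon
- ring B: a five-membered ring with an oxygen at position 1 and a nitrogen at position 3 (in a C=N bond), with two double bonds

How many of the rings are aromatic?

1

Ring A has one sp³ carbon, so it is not fully conjugated — not aromatic (cyclopentadiene).
Ring B is fully conjugated (every ring atom contributes a p orbital); 2 ring double bonds (4 π electrons) plus a heteroatom lone pair (2) give 6 π electrons. That satisfies 4n+2 with n=1, so ring B is aromatic (oxazole).
Aromatic: B. Total: 1.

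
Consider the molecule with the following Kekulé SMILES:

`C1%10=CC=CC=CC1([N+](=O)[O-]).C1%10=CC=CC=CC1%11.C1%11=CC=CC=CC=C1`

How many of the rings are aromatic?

The SMILES encodes a seven-membered carbon ring with three C=C double bonds and one sp³ carbon; a seven-membered carbon ring with three C=C double bonds and one sp³ carbon; an eight-membered carbon ring with four alternating C=C double bonds.
The 7-membered ring has one sp³ carbon, so it is not fully conjugated — not aromatic (cycloheptatriene).
The second 7-membered ring has one sp³ carbon, so it is not fully conjugated — not aromatic (cycloheptatriene).
The 8-membered ring has only sp² ring atoms; a planar conformation would have a fully conjugated π system of 8 electrons. But 8 = 4(2), which is 4n not 4n+2, so it is not aromatic (cyclooctatetraene) — cyclooctatetraene distorts into a non-planar tub to avoid antiaromaticity.
None of the rings are aromatic. Total: 0.

0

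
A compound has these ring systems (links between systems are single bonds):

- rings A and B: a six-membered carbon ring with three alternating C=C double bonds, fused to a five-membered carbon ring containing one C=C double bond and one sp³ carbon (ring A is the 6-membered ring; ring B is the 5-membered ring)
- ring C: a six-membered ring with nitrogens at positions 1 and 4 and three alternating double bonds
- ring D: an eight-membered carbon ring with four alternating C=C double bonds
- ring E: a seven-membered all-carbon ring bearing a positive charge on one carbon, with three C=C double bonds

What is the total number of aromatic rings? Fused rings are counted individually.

3

Ring A is planar and fully conjugated; 3 ring double bonds give 6 π electrons. That satisfies 4n+2 with n=1, so ring A is aromatic (benzene ring).
Ring B has one sp³ carbon, so it is not fully conjugated — not aromatic (cyclopentene ring).
Ring C is fully conjugated (every ring atom contributes a p orbital); 3 ring double bonds give 6 π electrons. 6 = 4(1)+2, so ring C is aromatic (pyrazine).
Ring D has only sp² ring atoms; a planar conformation would have a fully conjugated π system of 8 electrons. But 8 = 4(2), which is 4n not 4n+2, so ring D is not aromatic (cyclooctatetraene) — cyclooctatetraene distorts into a non-planar tub to avoid antiaromaticity.
Ring E is planar and fully conjugated; 3 ring double bonds (6 π electrons) plus the carbocation's empty p orbital (0, but keeps the ring conjugated) give 6 π electrons. 6 = 4(1)+2, so ring E is aromatic (tropylium cation).
Aromatic: A, C, E. Total: 3.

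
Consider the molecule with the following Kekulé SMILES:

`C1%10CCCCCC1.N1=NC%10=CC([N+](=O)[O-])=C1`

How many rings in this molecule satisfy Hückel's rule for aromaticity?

1

The SMILES encodes a seven-membered saturated carbon ring; a six-membered ring with two adjacent nitrogens and three alternating double bonds.
The 7-membered ring has only sp³ atoms, so it is not fully conjugated — not aromatic (cycloheptane).
The 6-membered ring with two nitrogens (1,2) is fully conjugated (every ring atom contributes a p orbital); 3 ring double bonds give 6 π electrons. 6 = 4(1)+2, so it is aromatic (pyridazine).
1 of the 2 rings is aromatic. Total: 1.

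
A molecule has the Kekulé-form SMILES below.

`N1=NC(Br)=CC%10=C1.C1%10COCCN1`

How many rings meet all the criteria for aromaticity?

1

The SMILES encodes a six-membered ring with two adjacent nitrogens and three alternating double bonds; a six-membered saturated ring with an oxygen and an N–H nitrogen at positions 1 and 4.
The 6-membered ring with two nitrogens (1,2) is planar and fully conjugated; 3 ring double bonds give 6 π electrons. That satisfies 4n+2 with n=1, so it is aromatic (pyridazine).
The 6-membered ring with one oxygen and one N–H (1,4) has only sp³ atoms, so it is not fully conjugated — not aromatic (morpholine).
1 of the 2 rings is aromatic. Total: 1.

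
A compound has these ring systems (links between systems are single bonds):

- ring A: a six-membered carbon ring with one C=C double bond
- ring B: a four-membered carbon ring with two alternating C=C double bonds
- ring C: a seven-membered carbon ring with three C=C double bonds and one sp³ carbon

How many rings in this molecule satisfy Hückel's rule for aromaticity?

Ring A has four sp³ carbons, so it is not fully conjugated — not aromatic (cyclohexene).
Ring B has only sp² ring atoms; a planar conformation would have a fully conjugated π system of 4 electrons. But 4 = 4(1), which is 4n not 4n+2, so ring B is not aromatic (cyclobutadiene) — cyclobutadiene is antiaromatic and distorts to a rectangle.
Ring C has one sp³ carbon, so it is not fully conjugated — not aromatic (cycloheptatriene).
No ring is aromatic. Total: 0.

0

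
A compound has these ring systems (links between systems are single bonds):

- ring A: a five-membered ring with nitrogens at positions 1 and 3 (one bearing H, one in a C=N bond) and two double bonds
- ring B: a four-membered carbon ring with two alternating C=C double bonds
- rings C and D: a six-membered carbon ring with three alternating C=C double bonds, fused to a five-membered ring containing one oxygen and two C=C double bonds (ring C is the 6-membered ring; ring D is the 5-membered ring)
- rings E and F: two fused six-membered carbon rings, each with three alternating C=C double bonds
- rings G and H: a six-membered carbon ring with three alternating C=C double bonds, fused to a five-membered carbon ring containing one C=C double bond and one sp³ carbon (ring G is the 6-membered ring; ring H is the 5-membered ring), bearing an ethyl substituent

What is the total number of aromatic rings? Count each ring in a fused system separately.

6

Ring A is fully conjugated (every ring atom contributes a p orbital); 2 ring double bonds (4 π electrons) plus a heteroatom lone pair (2) give 6 π electrons. 6 = 4(1)+2, so ring A is aromatic (imidazole).
Ring B has only sp² ring atoms; a planar conformation would have a fully conjugated π system of 4 electrons. But 4 = 4(1), which is 4n not 4n+2, so ring B is not aromatic (cyclobutadiene) — cyclobutadiene is antiaromatic and distorts to a rectangle.
Rings C and D form a fused bicyclic system (with one oxygen) with 9 sp² atoms and 10 π electrons from ring double bonds plus a heteroatom lone pair. 10 = 4(2)+2, so the system is aromatic and both rings count as aromatic (benzofuran).
Rings E and F form a fused bicyclic system with 10 sp² atoms and 10 π electrons from ring double bonds. 10 = 4(2)+2, so the system is aromatic and both rings count as aromatic (naphthalene).
Ring G is planar and fully conjugated; 3 ring double bonds give 6 π electrons. 6 = 4(1)+2, so ring G is aromatic (benzene ring).
Ring H has one sp³ carbon, so it is not fully conjugated — not aromatic (cyclopentene ring).
Aromatic: A, C, D, E, F, G. Total: 6.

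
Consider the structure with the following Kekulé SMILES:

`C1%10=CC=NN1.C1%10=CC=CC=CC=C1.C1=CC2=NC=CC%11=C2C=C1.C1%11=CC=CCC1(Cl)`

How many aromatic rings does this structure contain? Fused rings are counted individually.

The SMILES encodes a five-membered ring with two adjacent nitrogens (one bearing H, one in a double bond) and two double bonds; an eight-membered carbon ring with four alternating C=C double bonds; two fused six-membered rings, each with three alternating double bonds; one ring is all carbon and the other has one ring nitrogen; a six-membered carbon ring with two conjugated C=C double bonds and two sp³ carbons.
The 5-membered ring with two adjacent nitrogens (one N–H, one =N–) is fully conjugated (every ring atom contributes a p orbital); 2 ring double bonds (4 π electrons) plus a heteroatom lone pair (2) give 6 π electrons. 6 = 4(1)+2, so it is aromatic (pyrazole).
The 8-membered ring has only sp² ring atoms; a planar conformation would have a fully conjugated π system of 8 electrons. But 8 = 4(2), which is 4n not 4n+2, so it is not aromatic (cyclooctatetraene) — cyclooctatetraene distorts into a non-planar tub to avoid antiaromaticity.
The fused 6/6-membered bicyclic (with one nitrogen) is a single π system with 10 sp² atoms and 10 π electrons from ring double bonds. 10 = 4(2)+2, so the system is aromatic and both rings count as aromatic (quinoline).
The 6-membered ring has two sp³ carbons, so it is not fully conjugated — not aromatic (1,3-cyclohexadiene).
3 of the 5 rings are aromatic. Total: 3.

3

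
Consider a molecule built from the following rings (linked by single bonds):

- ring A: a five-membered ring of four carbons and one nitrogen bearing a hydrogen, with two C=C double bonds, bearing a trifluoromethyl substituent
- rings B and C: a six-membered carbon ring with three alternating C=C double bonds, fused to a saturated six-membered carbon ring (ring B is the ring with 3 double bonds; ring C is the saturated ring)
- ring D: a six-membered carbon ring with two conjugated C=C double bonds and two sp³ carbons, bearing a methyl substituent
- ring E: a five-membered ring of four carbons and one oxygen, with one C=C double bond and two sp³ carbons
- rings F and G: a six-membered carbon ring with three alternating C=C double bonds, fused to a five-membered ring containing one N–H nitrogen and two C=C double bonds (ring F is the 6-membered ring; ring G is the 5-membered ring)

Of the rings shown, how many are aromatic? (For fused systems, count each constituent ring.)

Ring A is fully conjugated (every ring atom contributes a p orbital); 2 ring double bonds (4 π electrons) plus a heteroatom lone pair (2) give 6 π electrons. Since 6 = 4n+2 (n=1), ring A is aromatic (pyrrole).
Ring B is fully conjugated (every ring atom contributes a p orbital); 3 ring double bonds give 6 π electrons. 6 = 4(1)+2, so ring B is aromatic (benzene ring).
Ring C has four sp³ carbons, so it is not fully conjugated — not aromatic (cyclohexane ring).
Ring D has two sp³ carbons, so it is not fully conjugated — not aromatic (1,3-cyclohexadiene).
Ring E has two sp³ carbons, so it is not fully conjugated — not aromatic (2,3-dihydrofuran).
Rings F and G form a fused bicyclic system (with one N–H) with 9 sp² atoms and 10 π electrons from ring double bonds plus a heteroatom lone pair. 10 = 4(2)+2, so the system is aromatic and both rings count as aromatic (indole).
Aromatic: A, B, F, G. Total: 4.

4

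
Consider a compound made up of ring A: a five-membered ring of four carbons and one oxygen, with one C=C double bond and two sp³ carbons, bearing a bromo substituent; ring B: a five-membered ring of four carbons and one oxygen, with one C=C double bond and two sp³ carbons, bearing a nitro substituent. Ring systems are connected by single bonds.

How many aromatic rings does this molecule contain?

0

Ring A has two sp³ carbons, so it is not fully conjugated — not aromatic (2,3-dihydrofuran).
Ring B has two sp³ carbons, so it is not fully conjugated — not aromatic (2,3-dihydrofuran).
No ring is aromatic. Total: 0.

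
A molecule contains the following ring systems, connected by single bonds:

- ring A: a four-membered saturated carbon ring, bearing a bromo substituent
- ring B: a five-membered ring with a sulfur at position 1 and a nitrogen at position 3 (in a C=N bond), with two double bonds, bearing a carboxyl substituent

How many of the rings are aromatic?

1

Ring A has only sp³ atoms, so it is not fully conjugated — not aromatic (cyclobutane).
Ring B has a continuous p-orbital overlap around the ring; 2 ring double bonds (4 π electrons) plus a heteroatom lone pair (2) give 6 π electrons. That satisfies 4n+2 with n=1, so ring B is aromatic (thiazole).
Aromatic: B. Total: 1.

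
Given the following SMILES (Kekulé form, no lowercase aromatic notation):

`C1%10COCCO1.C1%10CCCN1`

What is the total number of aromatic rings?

The SMILES encodes a six-membered saturated ring with oxygens at positions 1 and 4; a five-membered saturated ring of four carbons and one N–H nitrogen.
The 6-membered ring with two oxygens (1,4) has only sp³ atoms, so it is not fully conjugated — not aromatic (1,4-dioxane).
The 5-membered ring with one N–H has only sp³ atoms, so it is not fully conjugated — not aromatic (pyrrolidine).
None of the rings are aromatic. Total: 0.

0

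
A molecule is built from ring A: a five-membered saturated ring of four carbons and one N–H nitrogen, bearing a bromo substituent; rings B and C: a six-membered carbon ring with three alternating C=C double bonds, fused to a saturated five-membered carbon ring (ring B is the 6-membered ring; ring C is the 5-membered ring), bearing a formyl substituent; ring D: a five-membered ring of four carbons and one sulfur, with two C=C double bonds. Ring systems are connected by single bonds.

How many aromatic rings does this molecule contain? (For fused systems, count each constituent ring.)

Ring A has only sp³ atoms, so it is not fully conjugated — not aromatic (pyrrolidine).
Ring B is planar and fully conjugated; 3 ring double bonds give 6 π electrons. 6 = 4(1)+2, so ring B is aromatic (benzene ring).
Ring C has three sp³ carbons, so it is not fully conjugated — not aromatic (cyclopentane ring).
Ring D is planar and fully conjugated; 2 ring double bonds (4 π electrons) plus a heteroatom lone pair (2) give 6 π electrons. That satisfies 4n+2 with n=1, so ring D is aromatic (thiophene).
Aromatic: B, D. Total: 2.

2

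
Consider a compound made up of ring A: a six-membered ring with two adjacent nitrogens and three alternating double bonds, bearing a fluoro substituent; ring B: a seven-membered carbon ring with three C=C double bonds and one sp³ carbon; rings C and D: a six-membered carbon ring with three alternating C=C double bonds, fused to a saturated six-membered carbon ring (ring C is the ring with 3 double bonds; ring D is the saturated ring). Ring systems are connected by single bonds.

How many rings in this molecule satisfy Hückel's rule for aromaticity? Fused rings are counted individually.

2

Ring A is fully conjugated (every ring atom contributes a p orbital); 3 ring double bonds give 6 π electrons. 6 = 4(1)+2, so ring A is aromatic (pyridazine).
Ring B has one sp³ carbon, so it is not fully conjugated — not aromatic (cycloheptatriene).
Ring C is fully conjugated (every ring atom contributes a p orbital); 3 ring double bonds give 6 π electrons. 6 = 4(1)+2, so ring C is aromatic (benzene ring).
Ring D has four sp³ carbons, so it is not fully conjugated — not aromatic (cyclohexane ring).
Aromatic: A, C. Total: 2.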